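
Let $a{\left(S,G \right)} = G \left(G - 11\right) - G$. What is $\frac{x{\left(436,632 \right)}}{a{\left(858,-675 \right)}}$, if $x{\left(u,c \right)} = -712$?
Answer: $- \frac{712}{463725} \approx -0.0015354$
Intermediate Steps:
$a{\left(S,G \right)} = - G + G \left(-11 + G\right)$ ($a{\left(S,G \right)} = G \left(-11 + G\right) - G = - G + G \left(-11 + G\right)$)
$\frac{x{\left(436,632 \right)}}{a{\left(858,-675 \right)}} = - \frac{712}{\left(-675\right) \left(-12 - 675\right)} = - \frac{712}{\left(-675\right) \left(-687\right)} = - \frac{712}{463725}$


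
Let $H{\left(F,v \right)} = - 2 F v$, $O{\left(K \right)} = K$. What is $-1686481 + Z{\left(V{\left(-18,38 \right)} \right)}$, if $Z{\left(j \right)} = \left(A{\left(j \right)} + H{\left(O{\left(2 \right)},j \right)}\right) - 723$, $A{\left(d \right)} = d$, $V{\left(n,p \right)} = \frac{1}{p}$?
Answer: $- \frac{64113755}{38} \approx -1.6872 \cdot 10^{6}$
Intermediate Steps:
$H{\left(F,v \right)} = - 2 F v$
$Z{\left(j \right)} = -723 - 3 j$ ($Z{\left(j \right)} = \left(j - 4 j\right) - 723 = - 3 j - 723 = -723 - 3 j$)
$-1686481 + Z{\left(V{\left(-18,38 \right)} \right)} = -1686481 - \left(723 + \frac{3}{38}\right) = -1686481 - \frac{27477}{38} = - \frac{64113755}{38}$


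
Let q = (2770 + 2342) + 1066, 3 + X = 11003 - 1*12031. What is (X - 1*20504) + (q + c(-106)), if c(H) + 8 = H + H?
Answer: -15577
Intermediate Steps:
X = -1031 (X = -3 + (11003 - 1*12031) = -3 + (11003 - 12031) = -3 - 1028 = -1031)
c(H) = -8 + 2*H (c(H) = -8 + (H + H) = -8 + 2*H)
q = 6178 (q = 5112 + 1066 = 6178)
(X - 1*20504) + (q + c(-106)) = (-1031 - 1*20504) + (6178 + (-8 + 2*(-106))) = (-1031 - 20504) + (6178 + (-8 - 212)) = -21535 + (6178 - 220) = -21535 + 5958 = -15577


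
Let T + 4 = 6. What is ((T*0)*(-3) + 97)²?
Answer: 9409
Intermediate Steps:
T = 2 (T = -4 + 6 = 2)
((T*0)*(-3) + 97)² = ((2*0)*(-3) + 97)² = (0*(-3) + 97)² = (0 + 97)² = 97² = 9409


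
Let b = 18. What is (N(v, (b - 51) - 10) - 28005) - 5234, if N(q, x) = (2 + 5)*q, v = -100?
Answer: -33939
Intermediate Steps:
N(q, x) = 7*q
(N(v, (b - 51) - 10) - 28005) - 5234 = (7*(-100) - 28005) - 5234 = (-700 - 28005) - 5234 = -28705 - 5234 = -33939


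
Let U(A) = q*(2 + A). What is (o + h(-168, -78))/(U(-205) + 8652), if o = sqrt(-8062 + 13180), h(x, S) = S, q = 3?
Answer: -26/2681 + sqrt(5118)/8043 ≈ -0.00080316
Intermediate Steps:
o = sqrt(5118) ≈ 71.540
U(A) = 6 + 3*A (U(A) = 3*(2 + A) = 6 + 3*A)
(o + h(-168, -78))/(U(-205) + 8652) = (sqrt(5118) - 78)/((6 + 3*(-205)) + 8652) = (-78 + sqrt(5118))/((6 - 615) + 8652) = (-78 + sqrt(5118))/(-609 + 8652) = (-78 + sqrt(5118))/8043 = (-78 + sqrt(5118))*(1/8043) = -26/2681 + sqrt(5118)/8043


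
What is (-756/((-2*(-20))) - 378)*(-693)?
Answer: 2750517/10 ≈ 2.7505e+5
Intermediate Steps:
(-756/((-2*(-20))) - 378)*(-693) = (-756/40 - 378)*(-693) = (-756*1/40 - 378)*(-693) = (-189/10 - 378)*(-693) = -3969/10*(-693) = 2750517/10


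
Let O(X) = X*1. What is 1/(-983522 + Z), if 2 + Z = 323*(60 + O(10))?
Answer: -1/960914 ≈ -1.0407e-6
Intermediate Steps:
O(X) = X
Z = 22608 (Z = -2 + 323*(60 + 10) = -2 + 323*70 = -2 + 22610 = 22608)
1/(-983522 + Z) = 1/(-983522 + 22608) = 1/(-960914) = -1/960914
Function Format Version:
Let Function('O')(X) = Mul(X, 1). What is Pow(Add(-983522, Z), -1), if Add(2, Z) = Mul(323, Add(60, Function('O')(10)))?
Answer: Rational(-1, 960914) ≈ -1.0407e-6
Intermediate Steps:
Function('O')(X) = X
Z = 22608 (Z = Add(-2, Mul(323, Add(60, 10))) = Add(-2, Mul(323, 70)) = Add(-2, 22610) = 22608)
Pow(Add(-983522, Z), -1) = Pow(Add(-983522, 22608), -1) = Pow(-960914, -1) = Rational(-1, 960914)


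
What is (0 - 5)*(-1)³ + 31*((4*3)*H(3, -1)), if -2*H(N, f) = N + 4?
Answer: -1297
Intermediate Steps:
H(N, f) = -2 - N/2 (H(N, f) = -(N + 4)/2 = -(4 + N)/2 = -2 - N/2)
(0 - 5)*(-1)³ + 31*((4*3)*H(3, -1)) = (0 - 5)*(-1)³ + 31*((4*3)*(-2 - ½*3)) = -5*(-1) + 31*(12*(-2 - 3/2)) = 5 + 31*(12*(-7/2)) = 5 + 31*(-42) = 5 - 1302 = -1297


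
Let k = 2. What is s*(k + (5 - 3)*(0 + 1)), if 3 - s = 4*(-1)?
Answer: 28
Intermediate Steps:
s = 7 (s = 3 - 4*(-1) = 3 - 1*(-4) = 3 + 4 = 7)
s*(k + (5 - 3)*(0 + 1)) = 7*(2 + (5 - 3)*(0 + 1)) = 7*(2 + 2*1) = 7*(2 + 2) = 7*4 = 28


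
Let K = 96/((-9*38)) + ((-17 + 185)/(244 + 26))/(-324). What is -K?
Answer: 19573/69255 ≈ 0.28262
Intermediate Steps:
K = -19573/69255 (K = 96/(-342) + (168/270)*(-1/324) = 96*(-1/342) + (168*(1/270))*(-1/324) = -16/57 + (28/45)*(-1/324) = -16/57 - 7/3645 = -19573/69255 ≈ -0.28262)
-K = -1*(-19573/69255) = 19573/69255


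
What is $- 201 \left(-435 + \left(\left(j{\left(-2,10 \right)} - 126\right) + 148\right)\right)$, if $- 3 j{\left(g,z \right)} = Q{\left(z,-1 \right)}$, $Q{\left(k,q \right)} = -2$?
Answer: $82879$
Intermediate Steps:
$j{\left(g,z \right)} = \frac{2}{3}$ ($j{\left(g,z \right)} = \left(- \frac{1}{3}\right) \left(-2\right) = \frac{2}{3}$)
$- 201 \left(-435 + \left(\left(j{\left(-2,10 \right)} - 126\right) + 148\right)\right) = - 201 \left(-435 + \left(\left(\frac{2}{3} - 126\right) + 148\right)\right) = - 201 \left(-435 + \left(- \frac{376}{3} + 148\right)\right) = - 201 \left(-435 + \frac{68}{3}\right) = \left(-201\right) \left(- \frac{1237}{3}\right) = 82879$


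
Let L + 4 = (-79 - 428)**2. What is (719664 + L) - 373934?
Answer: 602775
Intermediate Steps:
L = 257045 (L = -4 + (-79 - 428)**2 = -4 + (-507)**2 = -4 + 257049 = 257045)
(719664 + L) - 373934 = (719664 + 257045) - 373934 = 976709 - 373934 = 602775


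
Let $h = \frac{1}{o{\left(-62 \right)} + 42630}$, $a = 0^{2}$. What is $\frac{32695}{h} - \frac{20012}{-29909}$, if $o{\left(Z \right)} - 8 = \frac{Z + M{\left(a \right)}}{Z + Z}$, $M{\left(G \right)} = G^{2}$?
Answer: $\frac{83390225522159}{59818} \approx 1.3941 \cdot 10^{9}$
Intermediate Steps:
$a = 0$
$o{\left(Z \right)} = \frac{17}{2}$ ($o{\left(Z \right)} = 8 + \frac{Z + 0^{2}}{Z + Z} = 8 + \frac{Z + 0}{2 Z} = 8 + Z \frac{1}{2 Z} = 8 + \frac{1}{2} = \frac{17}{2}$)
$h = \frac{2}{85277}$ ($h = \frac{1}{\frac{17}{2} + 42630} = \frac{1}{\frac{85277}{2}} = \frac{2}{85277} \approx 2.3453 \cdot 10^{-5}$)
$\frac{32695}{h} - \frac{20012}{-29909} = \frac{32695}{\frac{2}{85277}} - \frac{20012}{-29909} = 32695 \cdot \frac{85277}{2} - - \frac{20012}{29909} = \frac{2788131515}{2} + \frac{20012}{29909} = \frac{83390225522159}{59818}$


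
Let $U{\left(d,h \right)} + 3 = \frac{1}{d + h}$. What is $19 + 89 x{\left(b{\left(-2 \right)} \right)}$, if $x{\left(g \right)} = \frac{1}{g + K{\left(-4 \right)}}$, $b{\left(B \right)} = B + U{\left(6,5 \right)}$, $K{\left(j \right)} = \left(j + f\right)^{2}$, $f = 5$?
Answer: $- \frac{162}{43} \approx -3.7674$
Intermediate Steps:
$U{\left(d,h \right)} = -3 + \frac{1}{d + h}$
$K{\left(j \right)} = \left(5 + j\right)^{2}$ ($K{\left(j \right)} = \left(j + 5\right)^{2} = \left(5 + j\right)^{2}$)
$b{\left(B \right)} = - \frac{32}{11} + B$ ($b{\left(B \right)} = B + \frac{1 - 18 - 15}{6 + 5} = B + \frac{1 - 18 - 15}{11} = B + \frac{1}{11} \left(-32\right) = B - \frac{32}{11} = - \frac{32}{11} + B$)
$x{\left(g \right)} = \frac{1}{1 + g}$ ($x{\left(g \right)} = \frac{1}{g + \left(5 - 4\right)^{2}} = \frac{1}{g + 1^{2}} = \frac{1}{g + 1} = \frac{1}{1 + g}$)
$19 + 89 x{\left(b{\left(-2 \right)} \right)} = 19 + \frac{89}{1 - \frac{54}{11}} = 19 + \frac{89}{- \frac{43}{11}} = 19 + 89 \left(- \frac{11}{43}\right) = 19 - \frac{979}{43} = - \frac{162}{43}$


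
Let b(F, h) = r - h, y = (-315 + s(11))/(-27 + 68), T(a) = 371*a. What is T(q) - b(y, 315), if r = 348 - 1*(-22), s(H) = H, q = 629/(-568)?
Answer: -264599/568 ≈ -465.84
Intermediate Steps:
q = -629/568 (q = 629*(-1/568) = -629/568 ≈ -1.1074)
y = -304/41 (y = (-315 + 11)/(-27 + 68) = -304/41 ≈ -7.4146)
r = 370 (r = 348 + 22 = 370)
b(F, h) = 370 - h
T(q) - b(y, 315) = 371*(-629/568) - (370 - 1*315) = -233359/568 - (370 - 315) = -233359/568 - 1*55 = -233359/568 - 55 = -264599/568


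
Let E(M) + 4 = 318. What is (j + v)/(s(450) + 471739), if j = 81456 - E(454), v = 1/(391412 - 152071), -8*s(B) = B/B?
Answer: 155364859384/903251632651 ≈ 0.17201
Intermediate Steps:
s(B) = -⅛ (s(B) = -B/(8*B) = -⅛*1 = -⅛)
v = 1/239341 ≈ 4.1781e-6
E(M) = 314 (E(M) = -4 + 318 = 314)
j = 81142 (j = 81456 - 1*314 = 81456 - 314 = 81142)
(j + v)/(s(450) + 471739) = (81142 + 1/239341)/(-⅛ + 471739) = 19420607423/(239341*(3773911/8)) = (19420607423/239341)*(8/3773911) = 155364859384/903251632651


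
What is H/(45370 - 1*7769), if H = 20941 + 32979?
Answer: 53920/37601 ≈ 1.4340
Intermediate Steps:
H = 53920
H/(45370 - 1*7769) = 53920/(45370 - 1*7769) = 53920/(45370 - 7769) = 53920/37601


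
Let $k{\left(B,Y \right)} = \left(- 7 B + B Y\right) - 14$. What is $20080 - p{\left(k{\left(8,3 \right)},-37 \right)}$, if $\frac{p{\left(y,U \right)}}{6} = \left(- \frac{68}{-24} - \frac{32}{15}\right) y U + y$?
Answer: $\frac{66038}{5} \approx 13208.0$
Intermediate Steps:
$k{\left(B,Y \right)} = -14 - 7 B + B Y$
$p{\left(y,U \right)} = 6 y + \frac{21 U y}{5}$ ($p{\left(y,U \right)} = 6 \left(\left(- \frac{68}{-24} - \frac{32}{15}\right) y U + y\right) = 6 \left(\left(\left(-68\right) \left(- \frac{1}{24}\right) - \frac{32}{15}\right) y U + y\right) = 6 \left(\left(\frac{17}{6} - \frac{32}{15}\right) y U + y\right) = 6 \left(\frac{7 y}{10} U + y\right) = 6 \left(\frac{7 U y}{10} + y\right) = 6 \left(y + \frac{7 U y}{10}\right) = 6 y + \frac{21 U y}{5}$)
$20080 - p{\left(k{\left(8,3 \right)},-37 \right)} = 20080 - \frac{3 \left(-14 - 56 + 8 \cdot 3\right) \left(10 + 7 \left(-37\right)\right)}{5} = 20080 - \frac{3 \left(-14 - 56 + 24\right) \left(10 - 259\right)}{5} = 20080 - \frac{3}{5} \left(-46\right) \left(-249\right) = 20080 - \frac{34362}{5} = \frac{66038}{5}$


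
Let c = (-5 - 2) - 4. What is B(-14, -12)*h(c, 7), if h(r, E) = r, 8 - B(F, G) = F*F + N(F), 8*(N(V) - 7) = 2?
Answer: 8591/4 ≈ 2147.8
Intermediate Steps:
N(V) = 29/4 (N(V) = 7 + (1/8)*2 = 7 + 1/4 = 29/4)
B(F, G) = 3/4 - F**2 (B(F, G) = 8 - (F*F + 29/4) = 8 - (F**2 + 29/4) = 8 - (29/4 + F**2) = 8 + (-29/4 - F**2) = 3/4 - F**2)
c = -11 (c = -7 - 4 = -11)
B(-14, -12)*h(c, 7) = (3/4 - 1*(-14)**2)*(-11) = (3/4 - 1*196)*(-11) = (3/4 - 196)*(-11) = -781/4*(-11) = 8591/4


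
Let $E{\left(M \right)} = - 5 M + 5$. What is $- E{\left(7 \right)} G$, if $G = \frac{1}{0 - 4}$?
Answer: $- \frac{15}{2} \approx -7.5$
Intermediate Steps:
$E{\left(M \right)} = 5 - 5 M$
$G = - \frac{1}{4}$ ($G = \frac{1}{-4} = - \frac{1}{4} \approx -0.25$)
$- E{\left(7 \right)} G = - (5 - 35) \left(- \frac{1}{4}\right) = \left(-1\right) \left(-30\right) \left(- \frac{1}{4}\right) = 30 \left(- \frac{1}{4}\right) = - \frac{15}{2}$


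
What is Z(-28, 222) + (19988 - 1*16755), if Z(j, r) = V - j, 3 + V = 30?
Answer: 3288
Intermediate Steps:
V = 27 (V = -3 + 30 = 27)
Z(j, r) = 27 - j
Z(-28, 222) + (19988 - 1*16755) = (27 - 1*(-28)) + (19988 - 1*16755) = (27 + 28) + (19988 - 16755) = 55 + 3233 = 3288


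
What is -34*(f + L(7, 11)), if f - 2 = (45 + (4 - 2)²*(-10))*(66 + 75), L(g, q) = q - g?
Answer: -24174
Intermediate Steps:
f = 707 (f = 2 + (45 + (4 - 2)²*(-10))*(66 + 75) = 2 + (45 + 2²*(-10))*141 = 2 + (45 + 4*(-10))*141 = 2 + (45 - 40)*141 = 2 + 5*141 = 2 + 705 = 707)
-34*(f + L(7, 11)) = -34*(707 + (11 - 1*7)) = -34*(707 + (11 - 7)) = -34*(707 + 4) = -34*711 = -24174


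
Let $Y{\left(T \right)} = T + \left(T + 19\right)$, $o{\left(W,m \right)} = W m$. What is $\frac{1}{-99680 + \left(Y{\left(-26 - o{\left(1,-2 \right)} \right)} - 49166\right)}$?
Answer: $- \frac{1}{148875} \approx -6.717 \cdot 10^{-6}$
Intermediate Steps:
$Y{\left(T \right)} = 19 + 2 T$ ($Y{\left(T \right)} = T + \left(19 + T\right) = 19 + 2 T$)
$\frac{1}{-99680 + \left(Y{\left(-26 - o{\left(1,-2 \right)} \right)} - 49166\right)} = \frac{1}{-99680 + \left(\left(19 + 2 \left(-26 - 1 \left(-2\right)\right)\right) - 49166\right)} = \frac{1}{-99680 - \left(49147 - 2 \left(-26 - -2\right)\right)} = \frac{1}{-99680 - \left(49147 - 2 \left(-26 + 2\right)\right)} = \frac{1}{-99680 + \left(\left(19 + 2 \left(-24\right)\right) - 49166\right)} = \frac{1}{-99680 + \left(\left(19 - 48\right) - 49166\right)} = \frac{1}{-99680 - 49195} = \frac{1}{-148875} = - \frac{1}{148875}$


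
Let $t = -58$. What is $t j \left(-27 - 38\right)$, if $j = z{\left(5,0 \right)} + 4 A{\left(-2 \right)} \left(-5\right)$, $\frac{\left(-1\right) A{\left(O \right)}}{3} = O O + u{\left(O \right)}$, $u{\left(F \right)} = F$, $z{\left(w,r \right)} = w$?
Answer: $471250$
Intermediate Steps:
$A{\left(O \right)} = - 3 O - 3 O^{2}$ ($A{\left(O \right)} = - 3 \left(O O + O\right) = - 3 \left(O^{2} + O\right) = - 3 \left(O + O^{2}\right) = - 3 O - 3 O^{2}$)
$j = 125$ ($j = 5 + 4 \cdot 3 \left(-2\right) \left(-1 - -2\right) \left(-5\right) = 5 + 4 \cdot 3 \left(-2\right) \left(-1 + 2\right) \left(-5\right) = 5 + 4 \cdot 3 \left(-2\right) 1 \left(-5\right) = 5 + 4 \left(\left(-6\right) \left(-5\right)\right) = 5 + 4 \cdot 30 = 5 + 120 = 125$)
$t j \left(-27 - 38\right) = \left(-58\right) 125 \left(-27 - 38\right) = \left(-7250\right) \left(-65\right) = 471250$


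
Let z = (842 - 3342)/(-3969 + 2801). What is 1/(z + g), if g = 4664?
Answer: 292/1362513 ≈ 0.00021431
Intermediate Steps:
z = 625/292 (z = -2500/(-1168) = -2500*(-1/1168) = 625/292 ≈ 2.1404)
1/(z + g) = 1/(625/292 + 4664) = 1/(1362513/292) = 292/1362513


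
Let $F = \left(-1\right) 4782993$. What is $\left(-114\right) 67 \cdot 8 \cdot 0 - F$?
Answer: $4782993$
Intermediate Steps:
$F = -4782993$
$\left(-114\right) 67 \cdot 8 \cdot 0 - F = \left(-114\right) 67 \cdot 8 \cdot 0 - -4782993 = \left(-7638\right) 0 + 4782993 = 0 + 4782993 = 4782993$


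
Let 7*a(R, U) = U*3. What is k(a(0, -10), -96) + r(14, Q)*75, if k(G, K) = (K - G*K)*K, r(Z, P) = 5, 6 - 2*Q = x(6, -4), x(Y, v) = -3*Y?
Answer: 343617/7 ≈ 49088.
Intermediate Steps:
a(R, U) = 3*U/7 (a(R, U) = (U*3)/7 = (3*U)/7 = 3*U/7)
Q = 12 (Q = 3 - (-3)*6/2 = 3 - 1/2*(-18) = 3 + 9 = 12)
k(G, K) = K*(K - G*K) (k(G, K) = (K - G*K)*K = K*(K - G*K))
k(a(0, -10), -96) + r(14, Q)*75 = (-96)**2*(1 - 3*(-10)/7) + 5*75 = 9216*(1 - 1*(-30/7)) + 375 = 9216*(1 + 30/7) + 375 = 9216*(37/7) + 375 = 340992/7 + 375 = 343617/7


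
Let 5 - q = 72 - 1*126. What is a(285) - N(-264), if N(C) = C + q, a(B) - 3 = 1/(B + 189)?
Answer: 98593/474 ≈ 208.00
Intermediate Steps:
a(B) = 3 + 1/(189 + B) (a(B) = 3 + 1/(B + 189) = 3 + 1/(189 + B))
q = 59 (q = 5 - (72 - 1*126) = 5 - (72 - 126) = 5 - 1*(-54) = 5 + 54 = 59)
N(C) = 59 + C (N(C) = C + 59 = 59 + C)
a(285) - N(-264) = (568 + 3*285)/(189 + 285) - (59 - 264) = (568 + 855)/474 - 1*(-205) = (1/474)*1423 + 205 = 1423/474 + 205 = 98593/474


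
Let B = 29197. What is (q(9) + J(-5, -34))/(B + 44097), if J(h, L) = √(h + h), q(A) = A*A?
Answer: 81/73294 + I*√10/73294 ≈ 0.0011051 + 4.3145e-5*I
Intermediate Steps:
q(A) = A²
J(h, L) = √2*√h (J(h, L) = √(2*h) = √2*√h)
(q(9) + J(-5, -34))/(B + 44097) = (9² + √2*√(-5))/(29197 + 44097) = (81 + √2*(I*√5))/73294 = (81 + I*√10)*(1/73294) = 81/73294 + I*√10/73294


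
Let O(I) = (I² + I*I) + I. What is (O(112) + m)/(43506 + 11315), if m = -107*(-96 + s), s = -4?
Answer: 35900/54821 ≈ 0.65486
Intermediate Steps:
O(I) = I + 2*I² (O(I) = (I² + I²) + I = 2*I² + I = I + 2*I²)
m = 10700 (m = -107*(-96 - 4) = -107*(-100) = 10700)
(O(112) + m)/(43506 + 11315) = (112*(1 + 2*112) + 10700)/(43506 + 11315) = (112*(1 + 224) + 10700)/54821 = (112*225 + 10700)*(1/54821) = (25200 + 10700)*(1/54821) = 35900*(1/54821) = 35900/54821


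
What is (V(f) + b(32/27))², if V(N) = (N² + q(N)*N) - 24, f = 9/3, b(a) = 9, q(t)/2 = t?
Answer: 144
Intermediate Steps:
q(t) = 2*t
f = 3 (f = 9*(⅓) = 3)
V(N) = -24 + 3*N² (V(N) = (N² + (2*N)*N) - 24 = (N² + 2*N²) - 24 = 3*N² - 24 = -24 + 3*N²)
(V(f) + b(32/27))² = ((-24 + 3*3²) + 9)² = ((-24 + 3*9) + 9)² = ((-24 + 27) + 9)² = (3 + 9)² = 12² = 144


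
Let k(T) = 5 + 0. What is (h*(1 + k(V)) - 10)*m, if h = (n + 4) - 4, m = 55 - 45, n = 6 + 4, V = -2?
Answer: 500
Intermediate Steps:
n = 10
k(T) = 5
m = 10
h = 10 (h = (10 + 4) - 4 = 14 - 4 = 10)
(h*(1 + k(V)) - 10)*m = (10*(1 + 5) - 10)*10 = (10*6 - 10)*10 = (60 - 10)*10 = 50*10 = 500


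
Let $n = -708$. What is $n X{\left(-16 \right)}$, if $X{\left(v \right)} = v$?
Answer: $11328$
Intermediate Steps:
$n X{\left(-16 \right)} = \left(-708\right) \left(-16\right) = 11328$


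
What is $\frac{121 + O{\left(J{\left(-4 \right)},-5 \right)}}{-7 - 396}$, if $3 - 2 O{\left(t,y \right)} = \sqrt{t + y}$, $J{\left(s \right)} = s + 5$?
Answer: $- \frac{245}{806} + \frac{i}{403} \approx -0.30397 + 0.0024814 i$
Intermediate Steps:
$J{\left(s \right)} = 5 + s$
$O{\left(t,y \right)} = \frac{3}{2} - \frac{\sqrt{t + y}}{2}$
$\frac{121 + O{\left(J{\left(-4 \right)},-5 \right)}}{-7 - 396} = \frac{121 + \left(\frac{3}{2} - \frac{\sqrt{\left(5 - 4\right) - 5}}{2}\right)}{-7 - 396} = \frac{121 + \left(\frac{3}{2} - \frac{\sqrt{1 - 5}}{2}\right)}{-403} = \left(121 + \left(\frac{3}{2} - \frac{\sqrt{-4}}{2}\right)\right) \left(- \frac{1}{403}\right) = \left(121 + \left(\frac{3}{2} - \frac{2 i}{2}\right)\right) \left(- \frac{1}{403}\right) = \left(121 + \left(\frac{3}{2} - i\right)\right) \left(- \frac{1}{403}\right) = \left(\frac{245}{2} - i\right) \left(- \frac{1}{403}\right) = - \frac{245}{806} + \frac{i}{403}$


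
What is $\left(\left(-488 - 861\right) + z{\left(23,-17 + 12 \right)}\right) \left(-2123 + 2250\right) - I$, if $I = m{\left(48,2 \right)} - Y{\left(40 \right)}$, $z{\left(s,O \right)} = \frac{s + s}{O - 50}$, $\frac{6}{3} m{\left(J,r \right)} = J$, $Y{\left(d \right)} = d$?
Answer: $- \frac{9427727}{55} \approx -1.7141 \cdot 10^{5}$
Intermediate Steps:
$m{\left(J,r \right)} = \frac{J}{2}$
$z{\left(s,O \right)} = \frac{2 s}{-50 + O}$
$I = -16$ ($I = \frac{1}{2} \cdot 48 - 40 = 24 - 40 = -16$)
$\left(\left(-488 - 861\right) + z{\left(23,-17 + 12 \right)}\right) \left(-2123 + 2250\right) - I = \left(\left(-488 - 861\right) + 2 \cdot 23 \frac{1}{-50 + \left(-17 + 12\right)}\right) \left(-2123 + 2250\right) - -16 = \left(-1349 + 2 \cdot 23 \frac{1}{-50 - 5}\right) 127 + 16 = \left(-1349 + 2 \cdot 23 \frac{1}{-55}\right) 127 + 16 = \left(-1349 + 2 \cdot 23 \left(- \frac{1}{55}\right)\right) 127 + 16 = \left(-1349 - \frac{46}{55}\right) 127 + 16 = \left(- \frac{74241}{55}\right) 127 + 16 = - \frac{9428607}{55} + 16 = - \frac{9427727}{55}$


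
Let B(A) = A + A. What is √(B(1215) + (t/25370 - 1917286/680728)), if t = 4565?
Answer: √452483745513917166705/431751734 ≈ 49.268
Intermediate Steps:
B(A) = 2*A
√(B(1215) + (t/25370 - 1917286/680728)) = √(2*1215 + (4565/25370 - 1917286/680728)) = √(2430 + (4565*(1/25370) - 1917286*1/680728)) = √(2430 + (913/5074 - 958643/340364)) = √(2430 - 2276701125/863503468) = √(2096036726115/863503468) = √452483745513917166705/431751734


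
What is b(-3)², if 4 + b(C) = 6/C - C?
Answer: 9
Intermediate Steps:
b(C) = -4 - C + 6/C (b(C) = -4 + (6/C - C) = -4 + (-C + 6/C) = -4 - C + 6/C)
b(-3)² = (-4 - 1*(-3) + 6/(-3))² = (-4 + 3 + 6*(-⅓))² = (-4 + 3 - 2)² = (-3)² = 9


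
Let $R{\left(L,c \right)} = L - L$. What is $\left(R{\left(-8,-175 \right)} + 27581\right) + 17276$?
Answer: $44857$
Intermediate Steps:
$R{\left(L,c \right)} = 0$
$\left(R{\left(-8,-175 \right)} + 27581\right) + 17276 = \left(0 + 27581\right) + 17276 = 27581 + 17276 = 44857$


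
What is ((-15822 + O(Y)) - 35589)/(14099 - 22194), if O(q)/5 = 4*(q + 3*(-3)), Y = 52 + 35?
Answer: 49851/8095 ≈ 6.1582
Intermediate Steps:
Y = 87
O(q) = -180 + 20*q (O(q) = 5*(4*(q + 3*(-3))) = 5*(4*(q - 9)) = 5*(4*(-9 + q)) = 5*(-36 + 4*q) = -180 + 20*q)
((-15822 + O(Y)) - 35589)/(14099 - 22194) = ((-15822 + (-180 + 20*87)) - 35589)/(14099 - 22194) = ((-15822 + (-180 + 1740)) - 35589)/(-8095) = ((-15822 + 1560) - 35589)*(-1/8095) = (-14262 - 35589)*(-1/8095) = -49851*(-1/8095) = 49851/8095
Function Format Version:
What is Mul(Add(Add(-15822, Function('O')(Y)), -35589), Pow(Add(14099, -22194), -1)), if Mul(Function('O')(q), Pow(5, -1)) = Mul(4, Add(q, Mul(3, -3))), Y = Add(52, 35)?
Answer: Rational(49851, 8095) ≈ 6.1582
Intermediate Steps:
Y = 87
Function('O')(q) = Add(-180, Mul(20, q)) (Function('O')(q) = Mul(5, Mul(4, Add(q, Mul(3, -3)))) = Mul(5, Mul(4, Add(q, -9))) = Mul(5, Mul(4, Add(-9, q))) = Mul(5, Add(-36, Mul(4, q))) = Add(-180, Mul(20, q)))
Mul(Add(Add(-15822, Function('O')(Y)), -35589), Pow(Add(14099, -22194), -1)) = Mul(Add(Add(-15822, Add(-180, Mul(20, 87))), -35589), Pow(Add(14099, -22194), -1)) = Mul(Add(Add(-15822, Add(-180, 1740)), -35589), Pow(-8095, -1)) = Mul(Add(Add(-15822, 1560), -35589), Rational(-1, 8095)) = Mul(Add(-14262, -35589), Rational(-1, 8095)) = Mul(-49851, Rational(-1, 8095)) = Rational(49851, 8095)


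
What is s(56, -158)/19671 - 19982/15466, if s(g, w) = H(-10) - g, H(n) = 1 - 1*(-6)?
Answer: -196911878/152115843 ≈ -1.2945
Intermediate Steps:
H(n) = 7 (H(n) = 1 + 6 = 7)
s(g, w) = 7 - g
s(56, -158)/19671 - 19982/15466 = (7 - 1*56)/19671 - 19982/15466 = (7 - 56)*(1/19671) - 19982*1/15466 = -49*1/19671 - 9991/7733 = -49/19671 - 9991/7733 = -196911878/152115843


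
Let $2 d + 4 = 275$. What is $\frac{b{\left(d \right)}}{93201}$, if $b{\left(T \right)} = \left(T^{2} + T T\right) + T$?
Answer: $\frac{36856}{93201} \approx 0.39545$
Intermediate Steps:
$d = \frac{271}{2}$ ($d = -2 + \frac{1}{2} \cdot 275 = -2 + \frac{275}{2} = \frac{271}{2} \approx 135.5$)
$b{\left(T \right)} = T + 2 T^{2}$ ($b{\left(T \right)} = \left(T^{2} + T^{2}\right) + T = 2 T^{2} + T = T + 2 T^{2}$)
$\frac{b{\left(d \right)}}{93201} = \frac{\frac{271}{2} \left(1 + 2 \cdot \frac{271}{2}\right)}{93201} = \frac{271 \left(1 + 271\right)}{2} \cdot \frac{1}{93201} = \frac{271}{2} \cdot 272 \cdot \frac{1}{93201} = 36856 \cdot \frac{1}{93201} = \frac{36856}{93201}$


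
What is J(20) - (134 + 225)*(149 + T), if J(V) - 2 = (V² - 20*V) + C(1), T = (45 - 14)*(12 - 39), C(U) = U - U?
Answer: 246994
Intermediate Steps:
C(U) = 0
T = -837 (T = 31*(-27) = -837)
J(V) = 2 + V² - 20*V (J(V) = 2 + ((V² - 20*V) + 0) = 2 + (V² - 20*V) = 2 + V² - 20*V)
J(20) - (134 + 225)*(149 + T) = (2 + 20² - 20*20) - (134 + 225)*(149 - 837) = (2 + 400 - 400) - 359*(-688) = 2 - 1*(-246992) = 2 + 246992 = 246994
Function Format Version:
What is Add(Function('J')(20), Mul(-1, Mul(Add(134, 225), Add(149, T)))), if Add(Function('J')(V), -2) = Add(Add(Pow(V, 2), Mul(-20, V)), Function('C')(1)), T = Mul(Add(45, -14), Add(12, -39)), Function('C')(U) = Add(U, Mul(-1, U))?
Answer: 246994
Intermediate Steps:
Function('C')(U) = 0
T = -837 (T = Mul(31, -27) = -837)
Function('J')(V) = Add(2, Pow(V, 2), Mul(-20, V)) (Function('J')(V) = Add(2, Add(Add(Pow(V, 2), Mul(-20, V)), 0)) = Add(2, Add(Pow(V, 2), Mul(-20, V))) = Add(2, Pow(V, 2), Mul(-20, V)))
Add(Function('J')(20), Mul(-1, Mul(Add(134, 225), Add(149, T)))) = Add(Add(2, Pow(20, 2), Mul(-20, 20)), Mul(-1, Mul(Add(134, 225), Add(149, -837)))) = Add(Add(2, 400, -400), Mul(-1, Mul(359, -688))) = Add(2, Mul(-1, -246992)) = Add(2, 246992) = 246994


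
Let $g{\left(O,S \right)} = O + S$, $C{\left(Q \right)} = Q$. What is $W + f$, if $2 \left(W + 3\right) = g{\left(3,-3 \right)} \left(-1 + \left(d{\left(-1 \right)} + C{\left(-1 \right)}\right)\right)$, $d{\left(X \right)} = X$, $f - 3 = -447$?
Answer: $-447$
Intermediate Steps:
$f = -444$ ($f = 3 - 447 = -444$)
$W = -3$ ($W = -3 + \frac{\left(3 - 3\right) \left(-1 - 2\right)}{2} = -3 + \frac{0 \left(-1 - 2\right)}{2} = -3 + \frac{0 \left(-3\right)}{2} = -3 + \frac{1}{2} \cdot 0 = -3 + 0 = -3$)
$W + f = -3 - 444 = -447$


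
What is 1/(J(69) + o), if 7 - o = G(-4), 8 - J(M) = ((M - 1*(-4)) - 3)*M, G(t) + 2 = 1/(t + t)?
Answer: -8/38503 ≈ -0.00020778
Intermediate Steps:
G(t) = -2 + 1/(2*t) (G(t) = -2 + 1/(t + t) = -2 + 1/(2*t))
J(M) = 8 - M*(1 + M) (J(M) = 8 - ((M - 1*(-4)) - 3)*M = 8 - ((M + 4) - 3)*M = 8 - ((4 + M) - 3)*M = 8 - (1 + M)*M = 8 - M*(1 + M))
o = 73/8 (o = 7 - (-2 + (½)/(-4)) = 7 - (-2 + (½)*(-¼)) = 7 - (-2 - ⅛) = 7 - 1*(-17/8) = 7 + 17/8 = 73/8 ≈ 9.1250)
1/(J(69) + o) = 1/((8 - 1*69 - 1*69²) + 73/8) = 1/((8 - 69 - 1*4761) + 73/8) = 1/((8 - 69 - 4761) + 73/8) = 1/(-4822 + 73/8) = 1/(-38503/8) = -8/38503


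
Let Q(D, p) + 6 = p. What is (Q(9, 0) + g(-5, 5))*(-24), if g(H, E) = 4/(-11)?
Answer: 1680/11 ≈ 152.73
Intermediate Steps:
Q(D, p) = -6 + p
g(H, E) = -4/11 (g(H, E) = 4*(-1/11) = -4/11)
(Q(9, 0) + g(-5, 5))*(-24) = ((-6 + 0) - 4/11)*(-24) = (-6 - 4/11)*(-24) = -70/11*(-24) = 1680/11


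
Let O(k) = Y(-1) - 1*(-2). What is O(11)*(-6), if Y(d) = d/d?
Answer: -18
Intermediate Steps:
Y(d) = 1
O(k) = 3 (O(k) = 1 - 1*(-2) = 1 + 2 = 3)
O(11)*(-6) = 3*(-6) = -18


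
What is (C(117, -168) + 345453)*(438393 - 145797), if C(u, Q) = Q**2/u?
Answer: 1314933738900/13 ≈ 1.0115e+11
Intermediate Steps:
(C(117, -168) + 345453)*(438393 - 145797) = ((-168)**2/117 + 345453)*(438393 - 145797) = (28224*(1/117) + 345453)*292596 = (3136/13 + 345453)*292596 = (4494025/13)*292596 = 1314933738900/13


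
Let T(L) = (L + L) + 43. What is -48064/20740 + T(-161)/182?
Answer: -3633527/943670 ≈ -3.8504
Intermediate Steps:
T(L) = 43 + 2*L (T(L) = 2*L + 43 = 43 + 2*L)
-48064/20740 + T(-161)/182 = -48064/20740 + (43 + 2*(-161))/182 = -48064*1/20740 + (43 - 322)*(1/182) = -12016/5185 - 279*1/182 = -12016/5185 - 279/182 = -3633527/943670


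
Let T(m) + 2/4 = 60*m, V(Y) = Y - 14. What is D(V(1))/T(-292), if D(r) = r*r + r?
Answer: -312/35041 ≈ -0.0089039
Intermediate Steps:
V(Y) = -14 + Y
T(m) = -½ + 60*m
D(r) = r + r² (D(r) = r² + r = r + r²)
D(V(1))/T(-292) = ((-14 + 1)*(1 + (-14 + 1)))/(-½ + 60*(-292)) = (-13*(1 - 13))/(-½ - 17520) = (-13*(-12))/(-35041/2) = 156*(-2/35041) = -312/35041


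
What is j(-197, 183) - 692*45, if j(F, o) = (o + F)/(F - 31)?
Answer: -3549953/114 ≈ -31140.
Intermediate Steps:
j(F, o) = (F + o)/(-31 + F)
j(-197, 183) - 692*45 = (-197 + 183)/(-31 - 197) - 692*45 = -14/(-228) - 31140 = -1/228*(-14) - 31140 = 7/114 - 31140 = -3549953/114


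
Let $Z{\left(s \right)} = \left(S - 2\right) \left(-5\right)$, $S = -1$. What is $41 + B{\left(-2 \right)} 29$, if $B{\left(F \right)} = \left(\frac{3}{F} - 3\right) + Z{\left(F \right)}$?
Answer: $\frac{691}{2} \approx 345.5$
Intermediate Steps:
$Z{\left(s \right)} = 15$ ($Z{\left(s \right)} = \left(-1 - 2\right) \left(-5\right) = \left(-3\right) \left(-5\right) = 15$)
$B{\left(F \right)} = 12 + \frac{3}{F}$ ($B{\left(F \right)} = \left(\frac{3}{F} - 3\right) + 15 = \left(-3 + \frac{3}{F}\right) + 15 = 12 + \frac{3}{F}$)
$41 + B{\left(-2 \right)} 29 = 41 + \left(12 + \frac{3}{-2}\right) 29 = 41 + \left(12 + 3 \left(- \frac{1}{2}\right)\right) 29 = 41 + \left(12 - \frac{3}{2}\right) 29 = 41 + \frac{21}{2} \cdot 29 = 41 + \frac{609}{2} = \frac{691}{2}$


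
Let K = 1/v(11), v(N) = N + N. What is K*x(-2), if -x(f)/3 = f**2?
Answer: -6/11 ≈ -0.54545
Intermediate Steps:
v(N) = 2*N
K = 1/22 (K = 1/(2*11) = 1/22 ≈ 0.045455)
x(f) = -3*f**2
K*x(-2) = (-3*(-2)**2)/22 = (-3*4)/22 = (1/22)*(-12) = -6/11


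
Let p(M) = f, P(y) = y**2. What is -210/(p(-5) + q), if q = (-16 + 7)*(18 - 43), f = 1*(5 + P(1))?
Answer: -10/11 ≈ -0.90909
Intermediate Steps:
f = 6 (f = 1*(5 + 1**2) = 1*(5 + 1) = 1*6 = 6)
p(M) = 6
q = 225 (q = -9*(-25) = 225)
-210/(p(-5) + q) = -210/(6 + 225) = -210/231 = -210*1/231 = -10/11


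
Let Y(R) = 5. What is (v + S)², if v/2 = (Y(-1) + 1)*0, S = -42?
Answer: 1764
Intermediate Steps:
v = 0 (v = 2*((5 + 1)*0) = 2*(6*0) = 2*0 = 0)
(v + S)² = (0 - 42)² = (-42)² = 1764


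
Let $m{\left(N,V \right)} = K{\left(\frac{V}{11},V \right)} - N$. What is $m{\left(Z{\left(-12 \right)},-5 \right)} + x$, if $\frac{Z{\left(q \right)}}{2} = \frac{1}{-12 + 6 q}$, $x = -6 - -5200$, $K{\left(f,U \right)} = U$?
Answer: $\frac{217939}{42} \approx 5189.0$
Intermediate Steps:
$x = 5194$ ($x = -6 + 5200 = 5194$)
$Z{\left(q \right)} = \frac{2}{-12 + 6 q}$
$m{\left(N,V \right)} = V - N$
$m{\left(Z{\left(-12 \right)},-5 \right)} + x = \left(-5 - \frac{1}{3 \left(-2 - 12\right)}\right) + 5194 = \left(-5 - \frac{1}{3 \left(-14\right)}\right) + 5194 = \left(-5 - \frac{1}{3} \left(- \frac{1}{14}\right)\right) + 5194 = \left(-5 - - \frac{1}{42}\right) + 5194 = \left(-5 + \frac{1}{42}\right) + 5194 = - \frac{209}{42} + 5194 = \frac{217939}{42}$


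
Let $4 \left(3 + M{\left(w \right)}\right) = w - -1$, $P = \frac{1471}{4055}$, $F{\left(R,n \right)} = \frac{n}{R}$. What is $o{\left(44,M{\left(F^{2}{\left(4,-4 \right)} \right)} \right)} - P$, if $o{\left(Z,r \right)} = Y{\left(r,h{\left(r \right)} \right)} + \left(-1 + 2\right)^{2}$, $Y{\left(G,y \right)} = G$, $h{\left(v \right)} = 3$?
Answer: $- \frac{15107}{8110} \approx -1.8628$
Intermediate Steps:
$P = \frac{1471}{4055}$ ($P = 1471 \cdot \frac{1}{4055} = \frac{1471}{4055} \approx 0.36276$)
$M{\left(w \right)} = - \frac{11}{4} + \frac{w}{4}$ ($M{\left(w \right)} = -3 + \frac{w - -1}{4} = -3 + \frac{w + 1}{4} = -3 + \frac{1 + w}{4} = -3 + \left(\frac{1}{4} + \frac{w}{4}\right) = - \frac{11}{4} + \frac{w}{4}$)
$o{\left(Z,r \right)} = 1 + r$ ($o{\left(Z,r \right)} = r + \left(-1 + 2\right)^{2} = r + 1^{2} = r + 1 = 1 + r$)
$o{\left(44,M{\left(F^{2}{\left(4,-4 \right)} \right)} \right)} - P = \left(1 - \left(\frac{11}{4} - \frac{\left(- \frac{4}{4}\right)^{2}}{4}\right)\right) - \frac{1471}{4055} = \left(1 - \left(\frac{11}{4} - \frac{\left(\left(-4\right) \frac{1}{4}\right)^{2}}{4}\right)\right) - \frac{1471}{4055} = \left(1 - \left(\frac{11}{4} - \frac{\left(-1\right)^{2}}{4}\right)\right) - \frac{1471}{4055} = \left(1 + \left(- \frac{11}{4} + \frac{1}{4} \cdot 1\right)\right) - \frac{1471}{4055} = \left(1 + \left(- \frac{11}{4} + \frac{1}{4}\right)\right) - \frac{1471}{4055} = \left(1 - \frac{5}{2}\right) - \frac{1471}{4055} = - \frac{3}{2} - \frac{1471}{4055} = - \frac{15107}{8110}$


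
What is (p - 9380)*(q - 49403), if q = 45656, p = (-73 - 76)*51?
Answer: 63620313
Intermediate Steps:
p = -7599 (p = -149*51 = -7599)
(p - 9380)*(q - 49403) = (-7599 - 9380)*(45656 - 49403) = -16979*(-3747) = 63620313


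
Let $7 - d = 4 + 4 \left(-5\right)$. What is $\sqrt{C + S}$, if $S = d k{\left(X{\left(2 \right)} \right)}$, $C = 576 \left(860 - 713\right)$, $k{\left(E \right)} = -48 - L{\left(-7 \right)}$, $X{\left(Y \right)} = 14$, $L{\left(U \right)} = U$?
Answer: $\sqrt{83729} \approx 289.36$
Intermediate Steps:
$d = 23$ ($d = 7 - \left(4 + 4 \left(-5\right)\right) = 7 - \left(4 - 20\right) = 7 - -16 = 7 + 16 = 23$)
$k{\left(E \right)} = -41$ ($k{\left(E \right)} = -48 - -7 = -48 + 7 = -41$)
$C = 84672$ ($C = 576 \cdot 147 = 84672$)
$S = -943$ ($S = 23 \left(-41\right) = -943$)
$\sqrt{C + S} = \sqrt{84672 - 943} = \sqrt{83729}$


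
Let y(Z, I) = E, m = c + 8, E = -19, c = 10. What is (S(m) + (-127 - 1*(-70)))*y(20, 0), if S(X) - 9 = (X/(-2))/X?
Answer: 1843/2 ≈ 921.50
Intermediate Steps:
m = 18 (m = 10 + 8 = 18)
y(Z, I) = -19
S(X) = 17/2 (S(X) = 9 + (X/(-2))/X = 9 + (X*(-½))/X = 9 + (-X/2)/X = 9 - ½ = 17/2)
(S(m) + (-127 - 1*(-70)))*y(20, 0) = (17/2 + (-127 - 1*(-70)))*(-19) = (17/2 + (-127 + 70))*(-19) = (17/2 - 57)*(-19) = -97/2*(-19) = 1843/2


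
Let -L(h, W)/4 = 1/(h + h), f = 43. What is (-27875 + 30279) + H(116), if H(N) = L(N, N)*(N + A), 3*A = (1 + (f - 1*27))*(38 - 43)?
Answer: 418033/174 ≈ 2402.5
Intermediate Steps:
L(h, W) = -2/h (L(h, W) = -4/(h + h) = -4*1/(2*h) = -2/h)
A = -85/3 (A = ((1 + (43 - 1*27))*(38 - 43))/3 = ((1 + (43 - 27))*(-5))/3 = ((1 + 16)*(-5))/3 = (17*(-5))/3 = (⅓)*(-85) = -85/3 ≈ -28.333)
H(N) = -2*(-85/3 + N)/N (H(N) = (-2/N)*(N - 85/3) = (-2/N)*(-85/3 + N) = -2*(-85/3 + N)/N)
(-27875 + 30279) + H(116) = (-27875 + 30279) + (-2 + (170/3)/116) = 2404 + (-2 + (170/3)*(1/116)) = 2404 + (-2 + 85/174) = 2404 - 263/174 = 418033/174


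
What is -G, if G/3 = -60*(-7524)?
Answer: -1354320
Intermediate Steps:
G = 1354320 (G = 3*(-60*(-7524)) = 3*451440 = 1354320)
-G = -1*1354320 = -1354320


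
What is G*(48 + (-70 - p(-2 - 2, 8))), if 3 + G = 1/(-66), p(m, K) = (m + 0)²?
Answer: 3781/33 ≈ 114.58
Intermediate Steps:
p(m, K) = m²
G = -199/66 (G = -3 + 1/(-66) = -3 - 1/66 = -199/66 ≈ -3.0152)
G*(48 + (-70 - p(-2 - 2, 8))) = -199*(48 + (-70 - (-2 - 2)²))/66 = -199*(48 + (-70 - 1*(-4)²))/66 = -199*(48 + (-70 - 1*16))/66 = -199*(48 + (-70 - 16))/66 = -199*(48 - 86)/66 = -199/66*(-38) = 3781/33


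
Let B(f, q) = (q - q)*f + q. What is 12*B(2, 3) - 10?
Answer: 26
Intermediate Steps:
B(f, q) = q (B(f, q) = 0*f + q = 0 + q = q)
12*B(2, 3) - 10 = 12*3 - 10 = 36 - 10 = 26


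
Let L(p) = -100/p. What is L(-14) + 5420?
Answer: 37990/7 ≈ 5427.1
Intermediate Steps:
L(-14) + 5420 = -100/(-14) + 5420 = -100*(-1/14) + 5420 = 50/7 + 5420 = 37990/7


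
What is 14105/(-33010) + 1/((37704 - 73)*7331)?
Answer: -778237334279/1821312628322 ≈ -0.42729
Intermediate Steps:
14105/(-33010) + 1/((37704 - 73)*7331) = 14105*(-1/33010) + (1/7331)/37631 = -2821/6602 + (1/37631)*(1/7331) = -2821/6602 + 1/275872861 = -778237334279/1821312628322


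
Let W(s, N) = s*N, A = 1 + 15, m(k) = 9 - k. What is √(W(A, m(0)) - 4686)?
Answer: I*√4542 ≈ 67.394*I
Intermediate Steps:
A = 16
W(s, N) = N*s
√(W(A, m(0)) - 4686) = √((9 - 1*0)*16 - 4686) = √((9 + 0)*16 - 4686) = √(9*16 - 4686) = √(144 - 4686) = √(-4542) = I*√4542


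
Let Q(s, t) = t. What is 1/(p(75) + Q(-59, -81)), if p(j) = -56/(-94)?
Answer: -47/3779 ≈ -0.012437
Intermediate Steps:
p(j) = 28/47 (p(j) = -56*(-1/94) = 28/47)
1/(p(75) + Q(-59, -81)) = 1/(28/47 - 81) = 1/(-3779/47) = -47/3779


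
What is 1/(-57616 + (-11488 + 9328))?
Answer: -1/59776 ≈ -1.6729e-5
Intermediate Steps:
1/(-57616 + (-11488 + 9328)) = 1/(-57616 - 2160) = 1/(-59776) = -1/59776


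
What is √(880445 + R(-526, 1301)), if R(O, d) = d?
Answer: √881746 ≈ 939.01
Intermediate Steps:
√(880445 + R(-526, 1301)) = √(880445 + 1301) = √881746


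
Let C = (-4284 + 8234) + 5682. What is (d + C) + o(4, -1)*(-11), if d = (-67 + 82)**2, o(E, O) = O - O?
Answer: 9857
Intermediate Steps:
o(E, O) = 0
C = 9632 (C = 3950 + 5682 = 9632)
d = 225 (d = 15**2 = 225)
(d + C) + o(4, -1)*(-11) = (225 + 9632) + 0*(-11) = 9857 + 0 = 9857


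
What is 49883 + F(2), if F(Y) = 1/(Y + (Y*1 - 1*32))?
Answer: 1396723/28 ≈ 49883.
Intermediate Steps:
F(Y) = 1/(-32 + 2*Y) (F(Y) = 1/(Y + (Y - 32)) = 1/(Y + (-32 + Y)) = 1/(-32 + 2*Y))
49883 + F(2) = 49883 + 1/(2*(-16 + 2)) = 49883 + (½)/(-14) = 49883 + (½)*(-1/14) = 49883 - 1/28 = 1396723/28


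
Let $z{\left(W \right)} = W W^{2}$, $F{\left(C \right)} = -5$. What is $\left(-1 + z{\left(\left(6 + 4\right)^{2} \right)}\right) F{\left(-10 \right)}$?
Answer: $-4999995$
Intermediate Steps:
$z{\left(W \right)} = W^{3}$
$\left(-1 + z{\left(\left(6 + 4\right)^{2} \right)}\right) F{\left(-10 \right)} = \left(-1 + \left(\left(6 + 4\right)^{2}\right)^{3}\right) \left(-5\right) = \left(-1 + \left(10^{2}\right)^{3}\right) \left(-5\right) = \left(-1 + 100^{3}\right) \left(-5\right) = \left(-1 + 1000000\right) \left(-5\right) = 999999 \left(-5\right) = -4999995$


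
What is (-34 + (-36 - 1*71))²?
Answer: 19881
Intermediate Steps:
(-34 + (-36 - 1*71))² = (-34 + (-36 - 71))² = (-34 - 107)² = (-141)² = 19881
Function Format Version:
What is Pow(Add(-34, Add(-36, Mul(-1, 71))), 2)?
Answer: 19881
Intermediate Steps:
Pow(Add(-34, Add(-36, Mul(-1, 71))), 2) = Pow(Add(-34, Add(-36, -71)), 2) = Pow(Add(-34, -107), 2) = Pow(-141, 2) = 19881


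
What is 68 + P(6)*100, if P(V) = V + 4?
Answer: 1068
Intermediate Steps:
P(V) = 4 + V
68 + P(6)*100 = 68 + (4 + 6)*100 = 68 + 10*100 = 68 + 1000 = 1068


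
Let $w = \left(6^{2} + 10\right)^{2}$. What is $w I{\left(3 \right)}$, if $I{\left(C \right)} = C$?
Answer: $6348$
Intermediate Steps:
$w = 2116$ ($w = \left(36 + 10\right)^{2} = 46^{2} = 2116$)
$w I{\left(3 \right)} = 2116 \cdot 3 = 6348$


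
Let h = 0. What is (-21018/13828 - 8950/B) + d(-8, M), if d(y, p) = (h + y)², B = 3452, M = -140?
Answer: 178667353/2983391 ≈ 59.887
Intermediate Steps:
d(y, p) = y² (d(y, p) = (0 + y)² = y²)
(-21018/13828 - 8950/B) + d(-8, M) = (-21018/13828 - 8950/3452) + (-8)² = (-21018*1/13828 - 8950*1/3452) + 64 = (-10509/6914 - 4475/1726) + 64 = -12269671/2983391 + 64 = 178667353/2983391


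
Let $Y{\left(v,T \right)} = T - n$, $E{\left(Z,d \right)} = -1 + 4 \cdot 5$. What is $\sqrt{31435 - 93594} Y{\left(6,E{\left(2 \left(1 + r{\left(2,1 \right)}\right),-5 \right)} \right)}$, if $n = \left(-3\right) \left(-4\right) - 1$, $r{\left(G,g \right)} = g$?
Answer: $8 i \sqrt{62159} \approx 1994.5 i$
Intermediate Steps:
$n = 11$ ($n = 12 - 1 = 11$)
$E{\left(Z,d \right)} = 19$ ($E{\left(Z,d \right)} = -1 + 20 = 19$)
$Y{\left(v,T \right)} = -11 + T$ ($Y{\left(v,T \right)} = T - 11 = -11 + T$)
$\sqrt{31435 - 93594} Y{\left(6,E{\left(2 \left(1 + r{\left(2,1 \right)}\right),-5 \right)} \right)} = \sqrt{31435 - 93594} \left(-11 + 19\right) = \sqrt{-62159} \cdot 8 = i \sqrt{62159} \cdot 8 = 8 i \sqrt{62159}$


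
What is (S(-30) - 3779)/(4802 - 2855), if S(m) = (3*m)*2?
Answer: -3959/1947 ≈ -2.0334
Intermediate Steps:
S(m) = 6*m
(S(-30) - 3779)/(4802 - 2855) = (6*(-30) - 3779)/(4802 - 2855) = (-180 - 3779)/1947 = -3959*1/1947 = -3959/1947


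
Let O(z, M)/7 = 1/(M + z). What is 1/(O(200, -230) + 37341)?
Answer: 30/1120223 ≈ 2.6780e-5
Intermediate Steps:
O(z, M) = 7/(M + z)
1/(O(200, -230) + 37341) = 1/(7/(-230 + 200) + 37341) = 1/(7/(-30) + 37341) = 1/(7*(-1/30) + 37341) = 1/(-7/30 + 37341) = 1/(1120223/30) = 30/1120223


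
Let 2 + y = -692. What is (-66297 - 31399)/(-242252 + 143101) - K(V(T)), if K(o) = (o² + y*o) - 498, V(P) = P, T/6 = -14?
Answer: -6430241258/99151 ≈ -64853.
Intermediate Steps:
y = -694 (y = -2 - 692 = -694)
T = -84 (T = 6*(-14) = -84)
K(o) = -498 + o² - 694*o (K(o) = (o² - 694*o) - 498 = -498 + o² - 694*o)
(-66297 - 31399)/(-242252 + 143101) - K(V(T)) = (-66297 - 31399)/(-242252 + 143101) - (-498 + (-84)² - 694*(-84)) = -97696/(-99151) - (-498 + 7056 + 58296) = -97696*(-1/99151) - 1*64854 = 97696/99151 - 64854 = -6430241258/99151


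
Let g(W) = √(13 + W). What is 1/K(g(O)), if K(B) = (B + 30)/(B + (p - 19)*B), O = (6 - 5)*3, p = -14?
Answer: -64/17 ≈ -3.7647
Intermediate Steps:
O = 3 (O = 1*3 = 3)
K(B) = -(30 + B)/(32*B) (K(B) = (B + 30)/(B + (-14 - 19)*B) = (30 + B)/(B - 33*B) = (30 + B)/((-32*B)) = (30 + B)*(-1/(32*B)) = -(30 + B)/(32*B))
1/K(g(O)) = 1/((-30 - √(13 + 3))/(32*(√(13 + 3)))) = 1/((-30 - √16)/(32*(√16))) = 1/((1/32)*(-30 - 1*4)/4) = 1/((1/32)*(¼)*(-30 - 4)) = 1/((1/32)*(¼)*(-34)) = 1/(-17/64) = -64/17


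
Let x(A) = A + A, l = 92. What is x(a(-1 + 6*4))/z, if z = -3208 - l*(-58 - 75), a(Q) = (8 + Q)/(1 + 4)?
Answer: 31/22570 ≈ 0.0013735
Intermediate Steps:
a(Q) = 8/5 + Q/5 (a(Q) = (8 + Q)/5 = (8 + Q)*(1/5) = 8/5 + Q/5)
x(A) = 2*A
z = 9028 (z = -3208 - 92*(-58 - 75) = -3208 - 92*(-133) = -3208 - 1*(-12236) = -3208 + 12236 = 9028)
x(a(-1 + 6*4))/z = (2*(8/5 + (-1 + 6*4)/5))/9028 = (2*(8/5 + (-1 + 24)/5))*(1/9028) = (2*(8/5 + (1/5)*23))*(1/9028) = (2*(8/5 + 23/5))*(1/9028) = (2*(31/5))*(1/9028) = (62/5)*(1/9028) = 31/22570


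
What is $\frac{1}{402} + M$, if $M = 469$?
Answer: $\frac{188539}{402} \approx 469.0$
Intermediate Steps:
$\frac{1}{402} + M = \frac{1}{402} + 469 = \frac{188539}{402}$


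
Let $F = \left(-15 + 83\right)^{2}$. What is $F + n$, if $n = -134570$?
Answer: $-129946$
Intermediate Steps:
$F = 4624$ ($F = 68^{2} = 4624$)
$F + n = 4624 - 134570 = -129946$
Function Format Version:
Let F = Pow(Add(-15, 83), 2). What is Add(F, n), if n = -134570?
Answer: -129946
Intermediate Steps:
F = 4624 (F = Pow(68, 2) = 4624)
Add(F, n) = Add(4624, -134570) = -129946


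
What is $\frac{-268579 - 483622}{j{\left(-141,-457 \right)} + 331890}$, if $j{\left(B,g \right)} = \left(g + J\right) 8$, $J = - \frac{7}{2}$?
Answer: $- \frac{752201}{328206} \approx -2.2919$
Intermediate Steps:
$J = - \frac{7}{2}$ ($J = \left(-7\right) \frac{1}{2} = - \frac{7}{2} \approx -3.5$)
$j{\left(B,g \right)} = -28 + 8 g$ ($j{\left(B,g \right)} = \left(g - \frac{7}{2}\right) 8 = \left(- \frac{7}{2} + g\right) 8 = -28 + 8 g$)
$\frac{-268579 - 483622}{j{\left(-141,-457 \right)} + 331890} = \frac{-268579 - 483622}{\left(-28 + 8 \left(-457\right)\right) + 331890} = - \frac{752201}{\left(-28 - 3656\right) + 331890} = - \frac{752201}{-3684 + 331890} = - \frac{752201}{328206}$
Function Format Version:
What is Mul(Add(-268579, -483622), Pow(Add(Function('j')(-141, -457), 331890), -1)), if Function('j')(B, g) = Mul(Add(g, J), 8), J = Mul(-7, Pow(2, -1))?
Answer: Rational(-752201, 328206) ≈ -2.2919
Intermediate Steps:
J = Rational(-7, 2) (J = Mul(-7, Rational(1, 2)) = Rational(-7, 2) ≈ -3.5000)
Function('j')(B, g) = Add(-28, Mul(8, g)) (Function('j')(B, g) = Mul(Add(g, Rational(-7, 2)), 8) = Mul(Add(Rational(-7, 2), g), 8) = Add(-28, Mul(8, g)))
Mul(Add(-268579, -483622), Pow(Add(Function('j')(-141, -457), 331890), -1)) = Mul(Add(-268579, -483622), Pow(Add(Add(-28, Mul(8, -457)), 331890), -1)) = Mul(-752201, Pow(Add(Add(-28, -3656), 331890), -1)) = Mul(-752201, Pow(Add(-3684, 331890), -1)) = Mul(-752201, Pow(328206, -1)) = Mul(-752201, Rational(1, 328206)) = Rational(-752201, 328206)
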